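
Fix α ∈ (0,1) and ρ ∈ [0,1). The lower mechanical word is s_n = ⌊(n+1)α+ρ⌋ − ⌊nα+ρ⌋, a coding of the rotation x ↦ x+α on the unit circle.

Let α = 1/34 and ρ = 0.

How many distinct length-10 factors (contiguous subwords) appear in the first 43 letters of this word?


11

t_n = ⌊(n·1)/34⌋ for n = 0 … 43:
  n=0…9: ⌊0/34⌋=0 ⌊1/34⌋=0 ⌊2/34⌋=0 ⌊3/34⌋=0 ⌊4/34⌋=0 ⌊5/34⌋=0 ⌊6/34⌋=0 ⌊7/34⌋=0 ⌊8/34⌋=0 ⌊9/34⌋=0
  n=10…19: ⌊10/34⌋=0 ⌊11/34⌋=0 ⌊12/34⌋=0 ⌊13/34⌋=0 ⌊14/34⌋=0 ⌊15/34⌋=0 ⌊16/34⌋=0 ⌊17/34⌋=0 ⌊18/34⌋=0 ⌊19/34⌋=0
  n=20…29: ⌊20/34⌋=0 ⌊21/34⌋=0 ⌊22/34⌋=0 ⌊23/34⌋=0 ⌊24/34⌋=0 ⌊25/34⌋=0 ⌊26/34⌋=0 ⌊27/34⌋=0 ⌊28/34⌋=0 ⌊29/34⌋=0
  n=30…39: ⌊30/34⌋=0 ⌊31/34⌋=0 ⌊32/34⌋=0 ⌊33/34⌋=0 ⌊34/34⌋=1 ⌊35/34⌋=1 ⌊36/34⌋=1 ⌊37/34⌋=1 ⌊38/34⌋=1 ⌊39/34⌋=1
  n=40…43: ⌊40/34⌋=1 ⌊41/34⌋=1 ⌊42/34⌋=1 ⌊43/34⌋=1
s_n = t_(n+1) − t_n for n = 0 … 42 gives
prefix = 0000000000000000000000000000000001000000000
slide a length-10 window over [0..9] … [33..42] (34 windows); first occurrence of each distinct factor:
  [  0..  9] 0000000000
  [ 24.. 33] 0000000001
  [ 25.. 34] 0000000010
  [ 26.. 35] 0000000100
  [ 27.. 36] 0000001000
  [ 28.. 37] 0000010000
  [ 29.. 38] 0000100000
  [ 30.. 39] 0001000000
  [ 31.. 40] 0010000000
  [ 32.. 41] 0100000000
  [ 33.. 42] 1000000000
  (the other 23 windows repeat one of these)
distinct factors: {0000000000, 0000000001, 0000000010, 0000000100, 0000001000, 0000010000, 0000100000, 0001000000, 0010000000, 0100000000, 1000000000}
count = 11  (Sturmian bound for length 10 is 11)


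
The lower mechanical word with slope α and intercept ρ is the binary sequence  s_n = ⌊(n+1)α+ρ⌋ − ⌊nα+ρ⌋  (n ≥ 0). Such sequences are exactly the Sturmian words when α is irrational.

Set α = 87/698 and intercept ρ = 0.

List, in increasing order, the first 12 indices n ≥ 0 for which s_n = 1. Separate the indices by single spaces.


8 16 24 32 40 48 56 64 72 80 88 96

n=0: ⌊87/698⌋−⌊0/698⌋ = 0−0 = 0
n=1: ⌊174/698⌋−⌊87/698⌋ = 0−0 = 0
  …
n=8: ⌊783/698⌋−⌊696/698⌋ = 1−0 = 1  ← one
n=9: ⌊870/698⌋−⌊783/698⌋ = 1−1 = 0
n=10: ⌊957/698⌋−⌊870/698⌋ = 1−1 = 0
  …
n=16: ⌊1479/698⌋−⌊1392/698⌋ = 2−1 = 1  ← one
n=17: ⌊1566/698⌋−⌊1479/698⌋ = 2−2 = 0
n=18: ⌊1653/698⌋−⌊1566/698⌋ = 2−2 = 0
  …
n=24: ⌊2175/698⌋−⌊2088/698⌋ = 3−2 = 1  ← one
n=25: ⌊2262/698⌋−⌊2175/698⌋ = 3−3 = 0
n=26: ⌊2349/698⌋−⌊2262/698⌋ = 3−3 = 0
  …
n=32: ⌊2871/698⌋−⌊2784/698⌋ = 4−3 = 1  ← one
n=33: ⌊2958/698⌋−⌊2871/698⌋ = 4−4 = 0
n=34: ⌊3045/698⌋−⌊2958/698⌋ = 4−4 = 0
  …
n=40: ⌊3567/698⌋−⌊3480/698⌋ = 5−4 = 1  ← one
n=41: ⌊3654/698⌋−⌊3567/698⌋ = 5−5 = 0
n=42: ⌊3741/698⌋−⌊3654/698⌋ = 5−5 = 0
  …
n=48: ⌊4263/698⌋−⌊4176/698⌋ = 6−5 = 1  ← one
n=49: ⌊4350/698⌋−⌊4263/698⌋ = 6−6 = 0
n=50: ⌊4437/698⌋−⌊4350/698⌋ = 6−6 = 0
  …
n=56: ⌊4959/698⌋−⌊4872/698⌋ = 7−6 = 1  ← one
n=57: ⌊5046/698⌋−⌊4959/698⌋ = 7−7 = 0
n=58: ⌊5133/698⌋−⌊5046/698⌋ = 7−7 = 0
  …
n=64: ⌊5655/698⌋−⌊5568/698⌋ = 8−7 = 1  ← one
n=65: ⌊5742/698⌋−⌊5655/698⌋ = 8−8 = 0
n=66: ⌊5829/698⌋−⌊5742/698⌋ = 8−8 = 0
  …
n=72: ⌊6351/698⌋−⌊6264/698⌋ = 9−8 = 1  ← one
n=73: ⌊6438/698⌋−⌊6351/698⌋ = 9−9 = 0
n=74: ⌊6525/698⌋−⌊6438/698⌋ = 9−9 = 0
  …
n=80: ⌊7047/698⌋−⌊6960/698⌋ = 10−9 = 1  ← one
n=81: ⌊7134/698⌋−⌊7047/698⌋ = 10−10 = 0
n=82: ⌊7221/698⌋−⌊7134/698⌋ = 10−10 = 0
  …
n=88: ⌊7743/698⌋−⌊7656/698⌋ = 11−10 = 1  ← one
n=89: ⌊7830/698⌋−⌊7743/698⌋ = 11−11 = 0
n=90: ⌊7917/698⌋−⌊7830/698⌋ = 11−11 = 0
  …
n=96: ⌊8439/698⌋−⌊8352/698⌋ = 12−11 = 1  ← one
positions of the first 12 ones: 8 16 24 32 40 48 56 64 72 80 88 96


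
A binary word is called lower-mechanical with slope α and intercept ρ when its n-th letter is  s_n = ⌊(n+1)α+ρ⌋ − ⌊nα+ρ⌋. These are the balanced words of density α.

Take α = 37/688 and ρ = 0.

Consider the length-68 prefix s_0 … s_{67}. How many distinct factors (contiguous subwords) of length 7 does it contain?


8

t_n = ⌊(n·37)/688⌋ for n = 0 … 68:
  n=0…9: ⌊0/688⌋=0 ⌊37/688⌋=0 ⌊74/688⌋=0 ⌊111/688⌋=0 ⌊148/688⌋=0 ⌊185/688⌋=0 ⌊222/688⌋=0 ⌊259/688⌋=0 ⌊296/688⌋=0 ⌊333/688⌋=0
  n=10…19: ⌊370/688⌋=0 ⌊407/688⌋=0 ⌊444/688⌋=0 ⌊481/688⌋=0 ⌊518/688⌋=0 ⌊555/688⌋=0 ⌊592/688⌋=0 ⌊629/688⌋=0 ⌊666/688⌋=0 ⌊703/688⌋=1
  n=20…29: ⌊740/688⌋=1 ⌊777/688⌋=1 ⌊814/688⌋=1 ⌊851/688⌋=1 ⌊888/688⌋=1 ⌊925/688⌋=1 ⌊962/688⌋=1 ⌊999/688⌋=1 ⌊1036/688⌋=1 ⌊1073/688⌋=1
  n=30…39: ⌊1110/688⌋=1 ⌊1147/688⌋=1 ⌊1184/688⌋=1 ⌊1221/688⌋=1 ⌊1258/688⌋=1 ⌊1295/688⌋=1 ⌊1332/688⌋=1 ⌊1369/688⌋=1 ⌊1406/688⌋=2 ⌊1443/688⌋=2
  n=40…49: ⌊1480/688⌋=2 ⌊1517/688⌋=2 ⌊1554/688⌋=2 ⌊1591/688⌋=2 ⌊1628/688⌋=2 ⌊1665/688⌋=2 ⌊1702/688⌋=2 ⌊1739/688⌋=2 ⌊1776/688⌋=2 ⌊1813/688⌋=2
  n=50…59: ⌊1850/688⌋=2 ⌊1887/688⌋=2 ⌊1924/688⌋=2 ⌊1961/688⌋=2 ⌊1998/688⌋=2 ⌊2035/688⌋=2 ⌊2072/688⌋=3 ⌊2109/688⌋=3 ⌊2146/688⌋=3 ⌊2183/688⌋=3
  n=60…68: ⌊2220/688⌋=3 ⌊2257/688⌋=3 ⌊2294/688⌋=3 ⌊2331/688⌋=3 ⌊2368/688⌋=3 ⌊2405/688⌋=3 ⌊2442/688⌋=3 ⌊2479/688⌋=3 ⌊2516/688⌋=3
s_n = t_(n+1) − t_n for n = 0 … 67 gives
prefix = 00000000000000000010000000000000000001000000000000000001000000000000
slide a length-7 window over [0..6] … [61..67] (62 windows); first occurrence of each distinct factor:
  [  0..  6] 0000000
  [ 12.. 18] 0000001
  [ 13.. 19] 0000010
  [ 14.. 20] 0000100
  [ 15.. 21] 0001000
  [ 16.. 22] 0010000
  [ 17.. 23] 0100000
  [ 18.. 24] 1000000
  (the other 54 windows repeat one of these)
distinct factors: {0000000, 0000001, 0000010, 0000100, 0001000, 0010000, 0100000, 1000000}
count = 8  (Sturmian bound for length 7 is 8)


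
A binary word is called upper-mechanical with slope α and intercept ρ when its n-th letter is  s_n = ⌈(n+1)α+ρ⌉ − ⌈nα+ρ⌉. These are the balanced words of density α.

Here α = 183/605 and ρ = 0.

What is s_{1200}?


(n+1)α + ρ = (1201·183) / 605 = 219783/605
nα + ρ     = (1200·183) / 605 = 219600/605
⌈219783/605⌉ = 364,  ⌈219600/605⌉ = 363
s_{1200} = 364 − 363 = 1

1


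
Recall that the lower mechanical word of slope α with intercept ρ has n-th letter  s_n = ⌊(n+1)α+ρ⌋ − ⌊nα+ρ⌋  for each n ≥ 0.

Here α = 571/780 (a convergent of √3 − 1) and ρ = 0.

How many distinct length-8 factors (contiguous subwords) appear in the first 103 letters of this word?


t_n = ⌊(n·571)/780⌋ for n = 0 … 103:
  n=0…9: ⌊0/780⌋=0 ⌊571/780⌋=0 ⌊1142/780⌋=1 ⌊1713/780⌋=2 ⌊2284/780⌋=2 ⌊2855/780⌋=3 ⌊3426/780⌋=4 ⌊3997/780⌋=5 ⌊4568/780⌋=5 ⌊5139/780⌋=6
  n=10…19: ⌊5710/780⌋=7 ⌊6281/780⌋=8 ⌊6852/780⌋=8 ⌊7423/780⌋=9 ⌊7994/780⌋=10 ⌊8565/780⌋=10 ⌊9136/780⌋=11 ⌊9707/780⌋=12 ⌊10278/780⌋=13 ⌊10849/780⌋=13
  n=20…29: ⌊11420/780⌋=14 ⌊11991/780⌋=15 ⌊12562/780⌋=16 ⌊13133/780⌋=16 ⌊13704/780⌋=17 ⌊14275/780⌋=18 ⌊14846/780⌋=19 ⌊15417/780⌋=19 ⌊15988/780⌋=20 ⌊16559/780⌋=21
  n=30…39: ⌊17130/780⌋=21 ⌊17701/780⌋=22 ⌊18272/780⌋=23 ⌊18843/780⌋=24 ⌊19414/780⌋=24 ⌊19985/780⌋=25 ⌊20556/780⌋=26 ⌊21127/780⌋=27 ⌊21698/780⌋=27 ⌊22269/780⌋=28
  n=40…49: ⌊22840/780⌋=29 ⌊23411/780⌋=30 ⌊23982/780⌋=30 ⌊24553/780⌋=31 ⌊25124/780⌋=32 ⌊25695/780⌋=32 ⌊26266/780⌋=33 ⌊26837/780⌋=34 ⌊27408/780⌋=35 ⌊27979/780⌋=35
  n=50…59: ⌊28550/780⌋=36 ⌊29121/780⌋=37 ⌊29692/780⌋=38 ⌊30263/780⌋=38 ⌊30834/780⌋=39 ⌊31405/780⌋=40 ⌊31976/780⌋=40 ⌊32547/780⌋=41 ⌊33118/780⌋=42 ⌊33689/780⌋=43
  n=60…69: ⌊34260/780⌋=43 ⌊34831/780⌋=44 ⌊35402/780⌋=45 ⌊35973/780⌋=46 ⌊36544/780⌋=46 ⌊37115/780⌋=47 ⌊37686/780⌋=48 ⌊38257/780⌋=49 ⌊38828/780⌋=49 ⌊39399/780⌋=50
  n=70…79: ⌊39970/780⌋=51 ⌊40541/780⌋=51 ⌊41112/780⌋=52 ⌊41683/780⌋=53 ⌊42254/780⌋=54 ⌊42825/780⌋=54 ⌊43396/780⌋=55 ⌊43967/780⌋=56 ⌊44538/780⌋=57 ⌊45109/780⌋=57
  n=80…89: ⌊45680/780⌋=58 ⌊46251/780⌋=59 ⌊46822/780⌋=60 ⌊47393/780⌋=60 ⌊47964/780⌋=61 ⌊48535/780⌋=62 ⌊49106/780⌋=62 ⌊49677/780⌋=63 ⌊50248/780⌋=64 ⌊50819/780⌋=65
  n=90…99: ⌊51390/780⌋=65 ⌊51961/780⌋=66 ⌊52532/780⌋=67 ⌊53103/780⌋=68 ⌊53674/780⌋=68 ⌊54245/780⌋=69 ⌊54816/780⌋=70 ⌊55387/780⌋=71 ⌊55958/780⌋=71 ⌊56529/780⌋=72
  n=100…103: ⌊57100/780⌋=73 ⌊57671/780⌋=73 ⌊58242/780⌋=74 ⌊58813/780⌋=75
s_n = t_(n+1) − t_n for n = 0 … 102 gives
prefix = 0110111011101101110111011101101110111011101101110111011011101110111011011101110111011011101110111011011
slide a length-8 window over [0..7] … [95..102] (96 windows); first occurrence of each distinct factor:
  [  0..  7] 01101110
  [  1..  8] 11011101
  [  2..  9] 10111011
  [  3.. 10] 01110111
  [  4.. 11] 11101110
  [  7.. 14] 01110110
  [  8.. 15] 11101101
  [  9.. 16] 11011011
  [ 10.. 17] 10110111
  (the other 87 windows repeat one of these)
distinct factors: {01101110, 01110110, 01110111, 10110111, 10111011, 11011011, 11011101, 11101101, 11101110}
count = 9  (Sturmian bound for length 8 is 9)

9


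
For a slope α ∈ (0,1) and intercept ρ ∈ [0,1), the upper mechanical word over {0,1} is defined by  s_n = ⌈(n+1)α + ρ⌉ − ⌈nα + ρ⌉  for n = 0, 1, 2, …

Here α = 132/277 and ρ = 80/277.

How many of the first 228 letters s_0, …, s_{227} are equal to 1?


108

#1s = Σ_{n=0}^{227} s_n = Σ_{n=0}^{227} (⌈(n+1)α+ρ⌉ − ⌈nα+ρ⌉)
the sum telescopes: every ⌈nα+ρ⌉ with 0 < n < 228 appears once with + and once with −, leaving ⌈228α+ρ⌉ − ⌈0·α+ρ⌉
228α + ρ = (228·132 + 80) / 277 = 30176/277
ρ = 80/277
⌈30176/277⌉ = 109,  ⌈80/277⌉ = 1
#1s = 109 − 1 = 108


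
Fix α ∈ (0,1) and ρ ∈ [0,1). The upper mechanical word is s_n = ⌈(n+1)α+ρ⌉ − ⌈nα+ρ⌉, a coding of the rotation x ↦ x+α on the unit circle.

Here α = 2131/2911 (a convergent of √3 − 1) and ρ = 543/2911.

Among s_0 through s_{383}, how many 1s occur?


281

#1s = Σ_{n=0}^{383} s_n = Σ_{n=0}^{383} (⌈(n+1)α+ρ⌉ − ⌈nα+ρ⌉)
the sum telescopes: every ⌈nα+ρ⌉ with 0 < n < 384 appears once with + and once with −, leaving ⌈384α+ρ⌉ − ⌈0·α+ρ⌉
384α + ρ = (384·2131 + 543) / 2911 = 818847/2911
ρ = 543/2911
⌈818847/2911⌉ = 282,  ⌈543/2911⌉ = 1
#1s = 282 − 1 = 281


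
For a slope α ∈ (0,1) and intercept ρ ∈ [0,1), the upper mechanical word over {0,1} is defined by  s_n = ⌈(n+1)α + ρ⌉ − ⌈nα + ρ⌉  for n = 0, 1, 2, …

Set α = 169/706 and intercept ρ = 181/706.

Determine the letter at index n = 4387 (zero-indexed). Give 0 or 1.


0

(n+1)α + ρ = (4388·169 + 181) / 706 = 741753/706
nα + ρ     = (4387·169 + 181) / 706 = 741584/706
⌈741753/706⌉ = 1051,  ⌈741584/706⌉ = 1051
s_{4387} = 1051 − 1051 = 0


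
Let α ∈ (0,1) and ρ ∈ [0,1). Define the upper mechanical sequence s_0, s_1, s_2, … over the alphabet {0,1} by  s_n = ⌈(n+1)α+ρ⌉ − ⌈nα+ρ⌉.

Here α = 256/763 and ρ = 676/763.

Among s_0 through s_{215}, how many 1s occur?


#1s = Σ_{n=0}^{215} s_n = Σ_{n=0}^{215} (⌈(n+1)α+ρ⌉ − ⌈nα+ρ⌉)
the sum telescopes: every ⌈nα+ρ⌉ with 0 < n < 216 appears once with + and once with −, leaving ⌈216α+ρ⌉ − ⌈0·α+ρ⌉
216α + ρ = (216·256 + 676) / 763 = 55972/763
ρ = 676/763
⌈55972/763⌉ = 74,  ⌈676/763⌉ = 1
#1s = 74 − 1 = 73

73


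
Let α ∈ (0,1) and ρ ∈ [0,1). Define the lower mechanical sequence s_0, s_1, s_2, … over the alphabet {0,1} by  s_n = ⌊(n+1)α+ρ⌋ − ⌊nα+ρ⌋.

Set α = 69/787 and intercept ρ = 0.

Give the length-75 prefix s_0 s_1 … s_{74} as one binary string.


000000000001000000000010000000000010000000000100000000000100000000001000000

n=0: ⌊(1·69)/787⌋ − ⌊(0·69)/787⌋ = ⌊69/787⌋ − ⌊0/787⌋ = 0 − 0 = 0
n=1: ⌊(2·69)/787⌋ − ⌊(1·69)/787⌋ = ⌊138/787⌋ − ⌊69/787⌋ = 0 − 0 = 0
n=2: ⌊(3·69)/787⌋ − ⌊(2·69)/787⌋ = ⌊207/787⌋ − ⌊138/787⌋ = 0 − 0 = 0
n=3: ⌊(4·69)/787⌋ − ⌊(3·69)/787⌋ = ⌊276/787⌋ − ⌊207/787⌋ = 0 − 0 = 0
n=4: ⌊(5·69)/787⌋ − ⌊(4·69)/787⌋ = ⌊345/787⌋ − ⌊276/787⌋ = 0 − 0 = 0
n=5: ⌊(6·69)/787⌋ − ⌊(5·69)/787⌋ = ⌊414/787⌋ − ⌊345/787⌋ = 0 − 0 = 0
n=6: ⌊(7·69)/787⌋ − ⌊(6·69)/787⌋ = ⌊483/787⌋ − ⌊414/787⌋ = 0 − 0 = 0
n=7: ⌊(8·69)/787⌋ − ⌊(7·69)/787⌋ = ⌊552/787⌋ − ⌊483/787⌋ = 0 − 0 = 0
n=8: ⌊(9·69)/787⌋ − ⌊(8·69)/787⌋ = ⌊621/787⌋ − ⌊552/787⌋ = 0 − 0 = 0
n=9: ⌊(10·69)/787⌋ − ⌊(9·69)/787⌋ = ⌊690/787⌋ − ⌊621/787⌋ = 0 − 0 = 0
n=10: ⌊(11·69)/787⌋ − ⌊(10·69)/787⌋ = ⌊759/787⌋ − ⌊690/787⌋ = 0 − 0 = 0
n=11: ⌊(12·69)/787⌋ − ⌊(11·69)/787⌋ = ⌊828/787⌋ − ⌊759/787⌋ = 1 − 0 = 1
n=12: ⌊(13·69)/787⌋ − ⌊(12·69)/787⌋ = ⌊897/787⌋ − ⌊828/787⌋ = 1 − 1 = 0
n=13: ⌊(14·69)/787⌋ − ⌊(13·69)/787⌋ = ⌊966/787⌋ − ⌊897/787⌋ = 1 − 1 = 0
n=14: ⌊(15·69)/787⌋ − ⌊(14·69)/787⌋ = ⌊1035/787⌋ − ⌊966/787⌋ = 1 − 1 = 0
n=15: ⌊(16·69)/787⌋ − ⌊(15·69)/787⌋ = ⌊1104/787⌋ − ⌊1035/787⌋ = 1 − 1 = 0
n=16: ⌊(17·69)/787⌋ − ⌊(16·69)/787⌋ = ⌊1173/787⌋ − ⌊1104/787⌋ = 1 − 1 = 0
n=17: ⌊(18·69)/787⌋ − ⌊(17·69)/787⌋ = ⌊1242/787⌋ − ⌊1173/787⌋ = 1 − 1 = 0
n=18: ⌊(19·69)/787⌋ − ⌊(18·69)/787⌋ = ⌊1311/787⌋ − ⌊1242/787⌋ = 1 − 1 = 0
n=19: ⌊(20·69)/787⌋ − ⌊(19·69)/787⌋ = ⌊1380/787⌋ − ⌊1311/787⌋ = 1 − 1 = 0
n=20: ⌊(21·69)/787⌋ − ⌊(20·69)/787⌋ = ⌊1449/787⌋ − ⌊1380/787⌋ = 1 − 1 = 0
n=21: ⌊(22·69)/787⌋ − ⌊(21·69)/787⌋ = ⌊1518/787⌋ − ⌊1449/787⌋ = 1 − 1 = 0
n=22: ⌊(23·69)/787⌋ − ⌊(22·69)/787⌋ = ⌊1587/787⌋ − ⌊1518/787⌋ = 2 − 1 = 1
n=23: ⌊(24·69)/787⌋ − ⌊(23·69)/787⌋ = ⌊1656/787⌋ − ⌊1587/787⌋ = 2 − 2 = 0
n=24: ⌊(25·69)/787⌋ − ⌊(24·69)/787⌋ = ⌊1725/787⌋ − ⌊1656/787⌋ = 2 − 2 = 0
n=25: ⌊(26·69)/787⌋ − ⌊(25·69)/787⌋ = ⌊1794/787⌋ − ⌊1725/787⌋ = 2 − 2 = 0
n=26: ⌊(27·69)/787⌋ − ⌊(26·69)/787⌋ = ⌊1863/787⌋ − ⌊1794/787⌋ = 2 − 2 = 0
n=27: ⌊(28·69)/787⌋ − ⌊(27·69)/787⌋ = ⌊1932/787⌋ − ⌊1863/787⌋ = 2 − 2 = 0
n=28: ⌊(29·69)/787⌋ − ⌊(28·69)/787⌋ = ⌊2001/787⌋ − ⌊1932/787⌋ = 2 − 2 = 0
n=29: ⌊(30·69)/787⌋ − ⌊(29·69)/787⌋ = ⌊2070/787⌋ − ⌊2001/787⌋ = 2 − 2 = 0
n=30: ⌊(31·69)/787⌋ − ⌊(30·69)/787⌋ = ⌊2139/787⌋ − ⌊2070/787⌋ = 2 − 2 = 0
n=31: ⌊(32·69)/787⌋ − ⌊(31·69)/787⌋ = ⌊2208/787⌋ − ⌊2139/787⌋ = 2 − 2 = 0
n=32: ⌊(33·69)/787⌋ − ⌊(32·69)/787⌋ = ⌊2277/787⌋ − ⌊2208/787⌋ = 2 − 2 = 0
n=33: ⌊(34·69)/787⌋ − ⌊(33·69)/787⌋ = ⌊2346/787⌋ − ⌊2277/787⌋ = 2 − 2 = 0
n=34: ⌊(35·69)/787⌋ − ⌊(34·69)/787⌋ = ⌊2415/787⌋ − ⌊2346/787⌋ = 3 − 2 = 1
n=35: ⌊(36·69)/787⌋ − ⌊(35·69)/787⌋ = ⌊2484/787⌋ − ⌊2415/787⌋ = 3 − 3 = 0
n=36: ⌊(37·69)/787⌋ − ⌊(36·69)/787⌋ = ⌊2553/787⌋ − ⌊2484/787⌋ = 3 − 3 = 0
n=37: ⌊(38·69)/787⌋ − ⌊(37·69)/787⌋ = ⌊2622/787⌋ − ⌊2553/787⌋ = 3 − 3 = 0
n=38: ⌊(39·69)/787⌋ − ⌊(38·69)/787⌋ = ⌊2691/787⌋ − ⌊2622/787⌋ = 3 − 3 = 0
n=39: ⌊(40·69)/787⌋ − ⌊(39·69)/787⌋ = ⌊2760/787⌋ − ⌊2691/787⌋ = 3 − 3 = 0
n=40: ⌊(41·69)/787⌋ − ⌊(40·69)/787⌋ = ⌊2829/787⌋ − ⌊2760/787⌋ = 3 − 3 = 0
n=41: ⌊(42·69)/787⌋ − ⌊(41·69)/787⌋ = ⌊2898/787⌋ − ⌊2829/787⌋ = 3 − 3 = 0
n=42: ⌊(43·69)/787⌋ − ⌊(42·69)/787⌋ = ⌊2967/787⌋ − ⌊2898/787⌋ = 3 − 3 = 0
n=43: ⌊(44·69)/787⌋ − ⌊(43·69)/787⌋ = ⌊3036/787⌋ − ⌊2967/787⌋ = 3 − 3 = 0
n=44: ⌊(45·69)/787⌋ − ⌊(44·69)/787⌋ = ⌊3105/787⌋ − ⌊3036/787⌋ = 3 − 3 = 0
n=45: ⌊(46·69)/787⌋ − ⌊(45·69)/787⌋ = ⌊3174/787⌋ − ⌊3105/787⌋ = 4 − 3 = 1
n=46: ⌊(47·69)/787⌋ − ⌊(46·69)/787⌋ = ⌊3243/787⌋ − ⌊3174/787⌋ = 4 − 4 = 0
n=47: ⌊(48·69)/787⌋ − ⌊(47·69)/787⌋ = ⌊3312/787⌋ − ⌊3243/787⌋ = 4 − 4 = 0
n=48: ⌊(49·69)/787⌋ − ⌊(48·69)/787⌋ = ⌊3381/787⌋ − ⌊3312/787⌋ = 4 − 4 = 0
n=49: ⌊(50·69)/787⌋ − ⌊(49·69)/787⌋ = ⌊3450/787⌋ − ⌊3381/787⌋ = 4 − 4 = 0
n=50: ⌊(51·69)/787⌋ − ⌊(50·69)/787⌋ = ⌊3519/787⌋ − ⌊3450/787⌋ = 4 − 4 = 0
n=51: ⌊(52·69)/787⌋ − ⌊(51·69)/787⌋ = ⌊3588/787⌋ − ⌊3519/787⌋ = 4 − 4 = 0
n=52: ⌊(53·69)/787⌋ − ⌊(52·69)/787⌋ = ⌊3657/787⌋ − ⌊3588/787⌋ = 4 − 4 = 0
n=53: ⌊(54·69)/787⌋ − ⌊(53·69)/787⌋ = ⌊3726/787⌋ − ⌊3657/787⌋ = 4 − 4 = 0
n=54: ⌊(55·69)/787⌋ − ⌊(54·69)/787⌋ = ⌊3795/787⌋ − ⌊3726/787⌋ = 4 − 4 = 0
n=55: ⌊(56·69)/787⌋ − ⌊(55·69)/787⌋ = ⌊3864/787⌋ − ⌊3795/787⌋ = 4 − 4 = 0
n=56: ⌊(57·69)/787⌋ − ⌊(56·69)/787⌋ = ⌊3933/787⌋ − ⌊3864/787⌋ = 4 − 4 = 0
n=57: ⌊(58·69)/787⌋ − ⌊(57·69)/787⌋ = ⌊4002/787⌋ − ⌊3933/787⌋ = 5 − 4 = 1
n=58: ⌊(59·69)/787⌋ − ⌊(58·69)/787⌋ = ⌊4071/787⌋ − ⌊4002/787⌋ = 5 − 5 = 0
n=59: ⌊(60·69)/787⌋ − ⌊(59·69)/787⌋ = ⌊4140/787⌋ − ⌊4071/787⌋ = 5 − 5 = 0
n=60: ⌊(61·69)/787⌋ − ⌊(60·69)/787⌋ = ⌊4209/787⌋ − ⌊4140/787⌋ = 5 − 5 = 0
n=61: ⌊(62·69)/787⌋ − ⌊(61·69)/787⌋ = ⌊4278/787⌋ − ⌊4209/787⌋ = 5 − 5 = 0
n=62: ⌊(63·69)/787⌋ − ⌊(62·69)/787⌋ = ⌊4347/787⌋ − ⌊4278/787⌋ = 5 − 5 = 0
n=63: ⌊(64·69)/787⌋ − ⌊(63·69)/787⌋ = ⌊4416/787⌋ − ⌊4347/787⌋ = 5 − 5 = 0
n=64: ⌊(65·69)/787⌋ − ⌊(64·69)/787⌋ = ⌊4485/787⌋ − ⌊4416/787⌋ = 5 − 5 = 0
n=65: ⌊(66·69)/787⌋ − ⌊(65·69)/787⌋ = ⌊4554/787⌋ − ⌊4485/787⌋ = 5 − 5 = 0
n=66: ⌊(67·69)/787⌋ − ⌊(66·69)/787⌋ = ⌊4623/787⌋ − ⌊4554/787⌋ = 5 − 5 = 0
n=67: ⌊(68·69)/787⌋ − ⌊(67·69)/787⌋ = ⌊4692/787⌋ − ⌊4623/787⌋ = 5 − 5 = 0
n=68: ⌊(69·69)/787⌋ − ⌊(68·69)/787⌋ = ⌊4761/787⌋ − ⌊4692/787⌋ = 6 − 5 = 1
n=69: ⌊(70·69)/787⌋ − ⌊(69·69)/787⌋ = ⌊4830/787⌋ − ⌊4761/787⌋ = 6 − 6 = 0
n=70: ⌊(71·69)/787⌋ − ⌊(70·69)/787⌋ = ⌊4899/787⌋ − ⌊4830/787⌋ = 6 − 6 = 0
n=71: ⌊(72·69)/787⌋ − ⌊(71·69)/787⌋ = ⌊4968/787⌋ − ⌊4899/787⌋ = 6 − 6 = 0
n=72: ⌊(73·69)/787⌋ − ⌊(72·69)/787⌋ = ⌊5037/787⌋ − ⌊4968/787⌋ = 6 − 6 = 0
n=73: ⌊(74·69)/787⌋ − ⌊(73·69)/787⌋ = ⌊5106/787⌋ − ⌊5037/787⌋ = 6 − 6 = 0
n=74: ⌊(75·69)/787⌋ − ⌊(74·69)/787⌋ = ⌊5175/787⌋ − ⌊5106/787⌋ = 6 − 6 = 0


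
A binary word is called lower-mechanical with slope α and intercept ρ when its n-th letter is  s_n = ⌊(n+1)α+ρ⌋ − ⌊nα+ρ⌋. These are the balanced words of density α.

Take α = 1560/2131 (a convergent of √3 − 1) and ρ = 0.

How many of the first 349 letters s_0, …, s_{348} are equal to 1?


255

#1s = Σ_{n=0}^{348} s_n = Σ_{n=0}^{348} (⌊(n+1)α+ρ⌋ − ⌊nα+ρ⌋)
the sum telescopes: every ⌊nα+ρ⌋ with 0 < n < 349 appears once with + and once with −, leaving ⌊349α+ρ⌋ − ⌊0·α+ρ⌋
349α + ρ = (349·1560) / 2131 = 544440/2131
ρ = 0/2131
⌊544440/2131⌋ = 255,  ⌊0/2131⌋ = 0
#1s = 255 − 0 = 255


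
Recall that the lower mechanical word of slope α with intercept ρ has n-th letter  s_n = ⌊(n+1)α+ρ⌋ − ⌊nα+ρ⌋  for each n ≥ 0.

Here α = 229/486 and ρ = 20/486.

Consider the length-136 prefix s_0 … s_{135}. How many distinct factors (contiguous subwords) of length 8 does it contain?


9

t_n = ⌊(n·229+20)/486⌋ for n = 0 … 136:
  n=0…9: ⌊20/486⌋=0 ⌊249/486⌋=0 ⌊478/486⌋=0 ⌊707/486⌋=1 ⌊936/486⌋=1 ⌊1165/486⌋=2 ⌊1394/486⌋=2 ⌊1623/486⌋=3 ⌊1852/486⌋=3 ⌊2081/486⌋=4
  n=10…19: ⌊2310/486⌋=4 ⌊2539/486⌋=5 ⌊2768/486⌋=5 ⌊2997/486⌋=6 ⌊3226/486⌋=6 ⌊3455/486⌋=7 ⌊3684/486⌋=7 ⌊3913/486⌋=8 ⌊4142/486⌋=8 ⌊4371/486⌋=8
  n=20…29: ⌊4600/486⌋=9 ⌊4829/486⌋=9 ⌊5058/486⌋=10 ⌊5287/486⌋=10 ⌊5516/486⌋=11 ⌊5745/486⌋=11 ⌊5974/486⌋=12 ⌊6203/486⌋=12 ⌊6432/486⌋=13 ⌊6661/486⌋=13
  n=30…39: ⌊6890/486⌋=14 ⌊7119/486⌋=14 ⌊7348/486⌋=15 ⌊7577/486⌋=15 ⌊7806/486⌋=16 ⌊8035/486⌋=16 ⌊8264/486⌋=17 ⌊8493/486⌋=17 ⌊8722/486⌋=17 ⌊8951/486⌋=18
  n=40…49: ⌊9180/486⌋=18 ⌊9409/486⌋=19 ⌊9638/486⌋=19 ⌊9867/486⌋=20 ⌊10096/486⌋=20 ⌊10325/486⌋=21 ⌊10554/486⌋=21 ⌊10783/486⌋=22 ⌊11012/486⌋=22 ⌊11241/486⌋=23
  n=50…59: ⌊11470/486⌋=23 ⌊11699/486⌋=24 ⌊11928/486⌋=24 ⌊12157/486⌋=25 ⌊12386/486⌋=25 ⌊12615/486⌋=25 ⌊12844/486⌋=26 ⌊13073/486⌋=26 ⌊13302/486⌋=27 ⌊13531/486⌋=27
  n=60…69: ⌊13760/486⌋=28 ⌊13989/486⌋=28 ⌊14218/486⌋=29 ⌊14447/486⌋=29 ⌊14676/486⌋=30 ⌊14905/486⌋=30 ⌊15134/486⌋=31 ⌊15363/486⌋=31 ⌊15592/486⌋=32 ⌊15821/486⌋=32
  n=70…79: ⌊16050/486⌋=33 ⌊16279/486⌋=33 ⌊16508/486⌋=33 ⌊16737/486⌋=34 ⌊16966/486⌋=34 ⌊17195/486⌋=35 ⌊17424/486⌋=35 ⌊17653/486⌋=36 ⌊17882/486⌋=36 ⌊18111/486⌋=37
  n=80…89: ⌊18340/486⌋=37 ⌊18569/486⌋=38 ⌊18798/486⌋=38 ⌊19027/486⌋=39 ⌊19256/486⌋=39 ⌊19485/486⌋=40 ⌊19714/486⌋=40 ⌊19943/486⌋=41 ⌊20172/486⌋=41 ⌊20401/486⌋=41
  n=90…99: ⌊20630/486⌋=42 ⌊20859/486⌋=42 ⌊21088/486⌋=43 ⌊21317/486⌋=43 ⌊21546/486⌋=44 ⌊21775/486⌋=44 ⌊22004/486⌋=45 ⌊22233/486⌋=45 ⌊22462/486⌋=46 ⌊22691/486⌋=46
  n=100…109: ⌊22920/486⌋=47 ⌊23149/486⌋=47 ⌊23378/486⌋=48 ⌊23607/486⌋=48 ⌊23836/486⌋=49 ⌊24065/486⌋=49 ⌊24294/486⌋=49 ⌊24523/486⌋=50 ⌊24752/486⌋=50 ⌊24981/486⌋=51
  n=110…119: ⌊25210/486⌋=51 ⌊25439/486⌋=52 ⌊25668/486⌋=52 ⌊25897/486⌋=53 ⌊26126/486⌋=53 ⌊26355/486⌋=54 ⌊26584/486⌋=54 ⌊26813/486⌋=55 ⌊27042/486⌋=55 ⌊27271/486⌋=56
  n=120…129: ⌊27500/486⌋=56 ⌊27729/486⌋=57 ⌊27958/486⌋=57 ⌊28187/486⌋=57 ⌊28416/486⌋=58 ⌊28645/486⌋=58 ⌊28874/486⌋=59 ⌊29103/486⌋=59 ⌊29332/486⌋=60 ⌊29561/486⌋=60
  n=130…136: ⌊29790/486⌋=61 ⌊30019/486⌋=61 ⌊30248/486⌋=62 ⌊30477/486⌋=62 ⌊30706/486⌋=63 ⌊30935/486⌋=63 ⌊31164/486⌋=64
s_n = t_(n+1) − t_n for n = 0 … 135 gives
prefix = 0010101010101010100101010101010101010010101010101010100101010101010101001010101010101010010101010101010100101010101010101001010101010101
slide a length-8 window over [0..7] … [128..135] (129 windows); first occurrence of each distinct factor:
  [  0..  7] 00101010
  [  1..  8] 01010101
  [  2..  9] 10101010
  [ 11.. 18] 01010100
  [ 12.. 19] 10101001
  [ 13.. 20] 01010010
  [ 14.. 21] 10100101
  [ 15.. 22] 01001010
  [ 16.. 23] 10010101
  (the other 120 windows repeat one of these)
distinct factors: {00101010, 01001010, 01010010, 01010100, 01010101, 10010101, 10100101, 10101001, 10101010}
count = 9  (Sturmian bound for length 8 is 9)


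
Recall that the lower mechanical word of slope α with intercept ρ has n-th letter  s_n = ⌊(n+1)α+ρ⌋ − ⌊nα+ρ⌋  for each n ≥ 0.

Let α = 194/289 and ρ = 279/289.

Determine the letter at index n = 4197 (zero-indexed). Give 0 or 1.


1

(n+1)α + ρ = (4198·194 + 279) / 289 = 814691/289
nα + ρ     = (4197·194 + 279) / 289 = 814497/289
⌊814691/289⌋ = 2819,  ⌊814497/289⌋ = 2818
s_{4197} = 2819 − 2818 = 1


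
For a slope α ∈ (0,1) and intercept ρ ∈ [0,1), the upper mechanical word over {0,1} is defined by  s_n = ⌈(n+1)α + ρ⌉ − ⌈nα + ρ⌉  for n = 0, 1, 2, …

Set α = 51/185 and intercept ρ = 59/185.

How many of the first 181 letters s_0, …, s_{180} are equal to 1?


#1s = Σ_{n=0}^{180} s_n = Σ_{n=0}^{180} (⌈(n+1)α+ρ⌉ − ⌈nα+ρ⌉)
the sum telescopes: every ⌈nα+ρ⌉ with 0 < n < 181 appears once with + and once with −, leaving ⌈181α+ρ⌉ − ⌈0·α+ρ⌉
181α + ρ = (181·51 + 59) / 185 = 9290/185
ρ = 59/185
⌈9290/185⌉ = 51,  ⌈59/185⌉ = 1
#1s = 51 − 1 = 50

50


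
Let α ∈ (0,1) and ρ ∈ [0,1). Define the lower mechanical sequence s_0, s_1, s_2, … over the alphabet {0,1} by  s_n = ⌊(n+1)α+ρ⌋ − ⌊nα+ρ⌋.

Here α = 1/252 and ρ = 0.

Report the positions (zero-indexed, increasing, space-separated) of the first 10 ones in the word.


n=0: ⌊1/252⌋−⌊0/252⌋ = 0−0 = 0
n=1: ⌊2/252⌋−⌊1/252⌋ = 0−0 = 0
  …
n=251: ⌊252/252⌋−⌊251/252⌋ = 1−0 = 1  ← one
n=252: ⌊253/252⌋−⌊252/252⌋ = 1−1 = 0
n=253: ⌊254/252⌋−⌊253/252⌋ = 1−1 = 0
  …
n=503: ⌊504/252⌋−⌊503/252⌋ = 2−1 = 1  ← one
n=504: ⌊505/252⌋−⌊504/252⌋ = 2−2 = 0
n=505: ⌊506/252⌋−⌊505/252⌋ = 2−2 = 0
  …
n=755: ⌊756/252⌋−⌊755/252⌋ = 3−2 = 1  ← one
n=756: ⌊757/252⌋−⌊756/252⌋ = 3−3 = 0
n=757: ⌊758/252⌋−⌊757/252⌋ = 3−3 = 0
  …
n=1007: ⌊1008/252⌋−⌊1007/252⌋ = 4−3 = 1  ← one
n=1008: ⌊1009/252⌋−⌊1008/252⌋ = 4−4 = 0
n=1009: ⌊1010/252⌋−⌊1009/252⌋ = 4−4 = 0
  …
n=1259: ⌊1260/252⌋−⌊1259/252⌋ = 5−4 = 1  ← one
n=1260: ⌊1261/252⌋−⌊1260/252⌋ = 5−5 = 0
n=1261: ⌊1262/252⌋−⌊1261/252⌋ = 5−5 = 0
  …
n=1511: ⌊1512/252⌋−⌊1511/252⌋ = 6−5 = 1  ← one
n=1512: ⌊1513/252⌋−⌊1512/252⌋ = 6−6 = 0
n=1513: ⌊1514/252⌋−⌊1513/252⌋ = 6−6 = 0
  …
n=1763: ⌊1764/252⌋−⌊1763/252⌋ = 7−6 = 1  ← one
n=1764: ⌊1765/252⌋−⌊1764/252⌋ = 7−7 = 0
n=1765: ⌊1766/252⌋−⌊1765/252⌋ = 7−7 = 0
  …
n=2015: ⌊2016/252⌋−⌊2015/252⌋ = 8−7 = 1  ← one
n=2016: ⌊2017/252⌋−⌊2016/252⌋ = 8−8 = 0
n=2017: ⌊2018/252⌋−⌊2017/252⌋ = 8−8 = 0
  …
n=2267: ⌊2268/252⌋−⌊2267/252⌋ = 9−8 = 1  ← one
n=2268: ⌊2269/252⌋−⌊2268/252⌋ = 9−9 = 0
n=2269: ⌊2270/252⌋−⌊2269/252⌋ = 9−9 = 0
  …
n=2519: ⌊2520/252⌋−⌊2519/252⌋ = 10−9 = 1  ← one
positions of the first 10 ones: 251 503 755 1007 1259 1511 1763 2015 2267 2519

251 503 755 1007 1259 1511 1763 2015 2267 2519


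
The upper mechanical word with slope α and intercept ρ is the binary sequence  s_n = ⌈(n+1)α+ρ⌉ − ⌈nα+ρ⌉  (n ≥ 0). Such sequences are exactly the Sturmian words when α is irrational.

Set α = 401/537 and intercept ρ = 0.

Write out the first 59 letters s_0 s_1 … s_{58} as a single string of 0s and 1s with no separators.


11101110111011101110111011101110111011101110111011101110111

n=0: ⌈(1·401)/537⌉ − ⌈(0·401)/537⌉ = ⌈401/537⌉ − ⌈0/537⌉ = 1 − 0 = 1
n=1: ⌈(2·401)/537⌉ − ⌈(1·401)/537⌉ = ⌈802/537⌉ − ⌈401/537⌉ = 2 − 1 = 1
n=2: ⌈(3·401)/537⌉ − ⌈(2·401)/537⌉ = ⌈1203/537⌉ − ⌈802/537⌉ = 3 − 2 = 1
n=3: ⌈(4·401)/537⌉ − ⌈(3·401)/537⌉ = ⌈1604/537⌉ − ⌈1203/537⌉ = 3 − 3 = 0
n=4: ⌈(5·401)/537⌉ − ⌈(4·401)/537⌉ = ⌈2005/537⌉ − ⌈1604/537⌉ = 4 − 3 = 1
n=5: ⌈(6·401)/537⌉ − ⌈(5·401)/537⌉ = ⌈2406/537⌉ − ⌈2005/537⌉ = 5 − 4 = 1
n=6: ⌈(7·401)/537⌉ − ⌈(6·401)/537⌉ = ⌈2807/537⌉ − ⌈2406/537⌉ = 6 − 5 = 1
n=7: ⌈(8·401)/537⌉ − ⌈(7·401)/537⌉ = ⌈3208/537⌉ − ⌈2807/537⌉ = 6 − 6 = 0
n=8: ⌈(9·401)/537⌉ − ⌈(8·401)/537⌉ = ⌈3609/537⌉ − ⌈3208/537⌉ = 7 − 6 = 1
n=9: ⌈(10·401)/537⌉ − ⌈(9·401)/537⌉ = ⌈4010/537⌉ − ⌈3609/537⌉ = 8 − 7 = 1
n=10: ⌈(11·401)/537⌉ − ⌈(10·401)/537⌉ = ⌈4411/537⌉ − ⌈4010/537⌉ = 9 − 8 = 1
n=11: ⌈(12·401)/537⌉ − ⌈(11·401)/537⌉ = ⌈4812/537⌉ − ⌈4411/537⌉ = 9 − 9 = 0
n=12: ⌈(13·401)/537⌉ − ⌈(12·401)/537⌉ = ⌈5213/537⌉ − ⌈4812/537⌉ = 10 − 9 = 1
n=13: ⌈(14·401)/537⌉ − ⌈(13·401)/537⌉ = ⌈5614/537⌉ − ⌈5213/537⌉ = 11 − 10 = 1
n=14: ⌈(15·401)/537⌉ − ⌈(14·401)/537⌉ = ⌈6015/537⌉ − ⌈5614/537⌉ = 12 − 11 = 1
n=15: ⌈(16·401)/537⌉ − ⌈(15·401)/537⌉ = ⌈6416/537⌉ − ⌈6015/537⌉ = 12 − 12 = 0
n=16: ⌈(17·401)/537⌉ − ⌈(16·401)/537⌉ = ⌈6817/537⌉ − ⌈6416/537⌉ = 13 − 12 = 1
n=17: ⌈(18·401)/537⌉ − ⌈(17·401)/537⌉ = ⌈7218/537⌉ − ⌈6817/537⌉ = 14 − 13 = 1
n=18: ⌈(19·401)/537⌉ − ⌈(18·401)/537⌉ = ⌈7619/537⌉ − ⌈7218/537⌉ = 15 − 14 = 1
n=19: ⌈(20·401)/537⌉ − ⌈(19·401)/537⌉ = ⌈8020/537⌉ − ⌈7619/537⌉ = 15 − 15 = 0
n=20: ⌈(21·401)/537⌉ − ⌈(20·401)/537⌉ = ⌈8421/537⌉ − ⌈8020/537⌉ = 16 − 15 = 1
n=21: ⌈(22·401)/537⌉ − ⌈(21·401)/537⌉ = ⌈8822/537⌉ − ⌈8421/537⌉ = 17 − 16 = 1
n=22: ⌈(23·401)/537⌉ − ⌈(22·401)/537⌉ = ⌈9223/537⌉ − ⌈8822/537⌉ = 18 − 17 = 1
n=23: ⌈(24·401)/537⌉ − ⌈(23·401)/537⌉ = ⌈9624/537⌉ − ⌈9223/537⌉ = 18 − 18 = 0
n=24: ⌈(25·401)/537⌉ − ⌈(24·401)/537⌉ = ⌈10025/537⌉ − ⌈9624/537⌉ = 19 − 18 = 1
n=25: ⌈(26·401)/537⌉ − ⌈(25·401)/537⌉ = ⌈10426/537⌉ − ⌈10025/537⌉ = 20 − 19 = 1
n=26: ⌈(27·401)/537⌉ − ⌈(26·401)/537⌉ = ⌈10827/537⌉ − ⌈10426/537⌉ = 21 − 20 = 1
n=27: ⌈(28·401)/537⌉ − ⌈(27·401)/537⌉ = ⌈11228/537⌉ − ⌈10827/537⌉ = 21 − 21 = 0
n=28: ⌈(29·401)/537⌉ − ⌈(28·401)/537⌉ = ⌈11629/537⌉ − ⌈11228/537⌉ = 22 − 21 = 1
n=29: ⌈(30·401)/537⌉ − ⌈(29·401)/537⌉ = ⌈12030/537⌉ − ⌈11629/537⌉ = 23 − 22 = 1
n=30: ⌈(31·401)/537⌉ − ⌈(30·401)/537⌉ = ⌈12431/537⌉ − ⌈12030/537⌉ = 24 − 23 = 1
n=31: ⌈(32·401)/537⌉ − ⌈(31·401)/537⌉ = ⌈12832/537⌉ − ⌈12431/537⌉ = 24 − 24 = 0
n=32: ⌈(33·401)/537⌉ − ⌈(32·401)/537⌉ = ⌈13233/537⌉ − ⌈12832/537⌉ = 25 − 24 = 1
n=33: ⌈(34·401)/537⌉ − ⌈(33·401)/537⌉ = ⌈13634/537⌉ − ⌈13233/537⌉ = 26 − 25 = 1
n=34: ⌈(35·401)/537⌉ − ⌈(34·401)/537⌉ = ⌈14035/537⌉ − ⌈13634/537⌉ = 27 − 26 = 1
n=35: ⌈(36·401)/537⌉ − ⌈(35·401)/537⌉ = ⌈14436/537⌉ − ⌈14035/537⌉ = 27 − 27 = 0
n=36: ⌈(37·401)/537⌉ − ⌈(36·401)/537⌉ = ⌈14837/537⌉ − ⌈14436/537⌉ = 28 − 27 = 1
n=37: ⌈(38·401)/537⌉ − ⌈(37·401)/537⌉ = ⌈15238/537⌉ − ⌈14837/537⌉ = 29 − 28 = 1
n=38: ⌈(39·401)/537⌉ − ⌈(38·401)/537⌉ = ⌈15639/537⌉ − ⌈15238/537⌉ = 30 − 29 = 1
n=39: ⌈(40·401)/537⌉ − ⌈(39·401)/537⌉ = ⌈16040/537⌉ − ⌈15639/537⌉ = 30 − 30 = 0
n=40: ⌈(41·401)/537⌉ − ⌈(40·401)/537⌉ = ⌈16441/537⌉ − ⌈16040/537⌉ = 31 − 30 = 1
n=41: ⌈(42·401)/537⌉ − ⌈(41·401)/537⌉ = ⌈16842/537⌉ − ⌈16441/537⌉ = 32 − 31 = 1
n=42: ⌈(43·401)/537⌉ − ⌈(42·401)/537⌉ = ⌈17243/537⌉ − ⌈16842/537⌉ = 33 − 32 = 1
n=43: ⌈(44·401)/537⌉ − ⌈(43·401)/537⌉ = ⌈17644/537⌉ − ⌈17243/537⌉ = 33 − 33 = 0
n=44: ⌈(45·401)/537⌉ − ⌈(44·401)/537⌉ = ⌈18045/537⌉ − ⌈17644/537⌉ = 34 − 33 = 1
n=45: ⌈(46·401)/537⌉ − ⌈(45·401)/537⌉ = ⌈18446/537⌉ − ⌈18045/537⌉ = 35 − 34 = 1
n=46: ⌈(47·401)/537⌉ − ⌈(46·401)/537⌉ = ⌈18847/537⌉ − ⌈18446/537⌉ = 36 − 35 = 1
n=47: ⌈(48·401)/537⌉ − ⌈(47·401)/537⌉ = ⌈19248/537⌉ − ⌈18847/537⌉ = 36 − 36 = 0
n=48: ⌈(49·401)/537⌉ − ⌈(48·401)/537⌉ = ⌈19649/537⌉ − ⌈19248/537⌉ = 37 − 36 = 1
n=49: ⌈(50·401)/537⌉ − ⌈(49·401)/537⌉ = ⌈20050/537⌉ − ⌈19649/537⌉ = 38 − 37 = 1
n=50: ⌈(51·401)/537⌉ − ⌈(50·401)/537⌉ = ⌈20451/537⌉ − ⌈20050/537⌉ = 39 − 38 = 1
n=51: ⌈(52·401)/537⌉ − ⌈(51·401)/537⌉ = ⌈20852/537⌉ − ⌈20451/537⌉ = 39 − 39 = 0
n=52: ⌈(53·401)/537⌉ − ⌈(52·401)/537⌉ = ⌈21253/537⌉ − ⌈20852/537⌉ = 40 − 39 = 1
n=53: ⌈(54·401)/537⌉ − ⌈(53·401)/537⌉ = ⌈21654/537⌉ − ⌈21253/537⌉ = 41 − 40 = 1
n=54: ⌈(55·401)/537⌉ − ⌈(54·401)/537⌉ = ⌈22055/537⌉ − ⌈21654/537⌉ = 42 − 41 = 1
n=55: ⌈(56·401)/537⌉ − ⌈(55·401)/537⌉ = ⌈22456/537⌉ − ⌈22055/537⌉ = 42 − 42 = 0
n=56: ⌈(57·401)/537⌉ − ⌈(56·401)/537⌉ = ⌈22857/537⌉ − ⌈22456/537⌉ = 43 − 42 = 1
n=57: ⌈(58·401)/537⌉ − ⌈(57·401)/537⌉ = ⌈23258/537⌉ − ⌈22857/537⌉ = 44 − 43 = 1
n=58: ⌈(59·401)/537⌉ − ⌈(58·401)/537⌉ = ⌈23659/537⌉ − ⌈23258/537⌉ = 45 − 44 = 1


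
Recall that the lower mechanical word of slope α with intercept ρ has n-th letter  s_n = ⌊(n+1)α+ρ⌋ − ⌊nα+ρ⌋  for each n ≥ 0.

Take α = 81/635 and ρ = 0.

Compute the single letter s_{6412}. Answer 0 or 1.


(n+1)α + ρ = (6413·81) / 635 = 519453/635
nα + ρ     = (6412·81) / 635 = 519372/635
⌊519453/635⌋ = 818,  ⌊519372/635⌋ = 817
s_{6412} = 818 − 817 = 1

1


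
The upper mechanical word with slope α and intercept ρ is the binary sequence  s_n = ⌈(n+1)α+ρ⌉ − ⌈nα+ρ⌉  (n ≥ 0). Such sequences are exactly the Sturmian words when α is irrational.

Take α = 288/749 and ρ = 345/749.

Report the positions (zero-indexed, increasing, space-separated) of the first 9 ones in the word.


1 4 6 9 11 14 17 19 22

n=0: ⌈633/749⌉−⌈345/749⌉ = 1−1 = 0
n=1: ⌈921/749⌉−⌈633/749⌉ = 2−1 = 1  ← one
n=2: ⌈1209/749⌉−⌈921/749⌉ = 2−2 = 0
n=3: ⌈1497/749⌉−⌈1209/749⌉ = 2−2 = 0
n=4: ⌈1785/749⌉−⌈1497/749⌉ = 3−2 = 1  ← one
n=5: ⌈2073/749⌉−⌈1785/749⌉ = 3−3 = 0
n=6: ⌈2361/749⌉−⌈2073/749⌉ = 4−3 = 1  ← one
n=7: ⌈2649/749⌉−⌈2361/749⌉ = 4−4 = 0
n=8: ⌈2937/749⌉−⌈2649/749⌉ = 4−4 = 0
n=9: ⌈3225/749⌉−⌈2937/749⌉ = 5−4 = 1  ← one
n=10: ⌈3513/749⌉−⌈3225/749⌉ = 5−5 = 0
n=11: ⌈3801/749⌉−⌈3513/749⌉ = 6−5 = 1  ← one
n=12: ⌈4089/749⌉−⌈3801/749⌉ = 6−6 = 0
n=13: ⌈4377/749⌉−⌈4089/749⌉ = 6−6 = 0
n=14: ⌈4665/749⌉−⌈4377/749⌉ = 7−6 = 1  ← one
n=15: ⌈4953/749⌉−⌈4665/749⌉ = 7−7 = 0
n=16: ⌈5241/749⌉−⌈4953/749⌉ = 7−7 = 0
n=17: ⌈5529/749⌉−⌈5241/749⌉ = 8−7 = 1  ← one
n=18: ⌈5817/749⌉−⌈5529/749⌉ = 8−8 = 0
n=19: ⌈6105/749⌉−⌈5817/749⌉ = 9−8 = 1  ← one
n=20: ⌈6393/749⌉−⌈6105/749⌉ = 9−9 = 0
n=21: ⌈6681/749⌉−⌈6393/749⌉ = 9−9 = 0
n=22: ⌈6969/749⌉−⌈6681/749⌉ = 10−9 = 1  ← one
positions of the first 9 ones: 1 4 6 9 11 14 17 19 22


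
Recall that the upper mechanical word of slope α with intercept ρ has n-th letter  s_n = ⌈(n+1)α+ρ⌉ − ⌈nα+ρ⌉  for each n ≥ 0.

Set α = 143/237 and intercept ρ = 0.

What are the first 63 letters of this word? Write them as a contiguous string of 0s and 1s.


110110101101011010110101101011010110101101011010110101101011011

n=0: ⌈(1·143)/237⌉ − ⌈(0·143)/237⌉ = ⌈143/237⌉ − ⌈0/237⌉ = 1 − 0 = 1
n=1: ⌈(2·143)/237⌉ − ⌈(1·143)/237⌉ = ⌈286/237⌉ − ⌈143/237⌉ = 2 − 1 = 1
n=2: ⌈(3·143)/237⌉ − ⌈(2·143)/237⌉ = ⌈429/237⌉ − ⌈286/237⌉ = 2 − 2 = 0
n=3: ⌈(4·143)/237⌉ − ⌈(3·143)/237⌉ = ⌈572/237⌉ − ⌈429/237⌉ = 3 − 2 = 1
n=4: ⌈(5·143)/237⌉ − ⌈(4·143)/237⌉ = ⌈715/237⌉ − ⌈572/237⌉ = 4 − 3 = 1
n=5: ⌈(6·143)/237⌉ − ⌈(5·143)/237⌉ = ⌈858/237⌉ − ⌈715/237⌉ = 4 − 4 = 0
n=6: ⌈(7·143)/237⌉ − ⌈(6·143)/237⌉ = ⌈1001/237⌉ − ⌈858/237⌉ = 5 − 4 = 1
n=7: ⌈(8·143)/237⌉ − ⌈(7·143)/237⌉ = ⌈1144/237⌉ − ⌈1001/237⌉ = 5 − 5 = 0
n=8: ⌈(9·143)/237⌉ − ⌈(8·143)/237⌉ = ⌈1287/237⌉ − ⌈1144/237⌉ = 6 − 5 = 1
n=9: ⌈(10·143)/237⌉ − ⌈(9·143)/237⌉ = ⌈1430/237⌉ − ⌈1287/237⌉ = 7 − 6 = 1
n=10: ⌈(11·143)/237⌉ − ⌈(10·143)/237⌉ = ⌈1573/237⌉ − ⌈1430/237⌉ = 7 − 7 = 0
n=11: ⌈(12·143)/237⌉ − ⌈(11·143)/237⌉ = ⌈1716/237⌉ − ⌈1573/237⌉ = 8 − 7 = 1
n=12: ⌈(13·143)/237⌉ − ⌈(12·143)/237⌉ = ⌈1859/237⌉ − ⌈1716/237⌉ = 8 − 8 = 0
n=13: ⌈(14·143)/237⌉ − ⌈(13·143)/237⌉ = ⌈2002/237⌉ − ⌈1859/237⌉ = 9 − 8 = 1
n=14: ⌈(15·143)/237⌉ − ⌈(14·143)/237⌉ = ⌈2145/237⌉ − ⌈2002/237⌉ = 10 − 9 = 1
n=15: ⌈(16·143)/237⌉ − ⌈(15·143)/237⌉ = ⌈2288/237⌉ − ⌈2145/237⌉ = 10 − 10 = 0
n=16: ⌈(17·143)/237⌉ − ⌈(16·143)/237⌉ = ⌈2431/237⌉ − ⌈2288/237⌉ = 11 − 10 = 1
n=17: ⌈(18·143)/237⌉ − ⌈(17·143)/237⌉ = ⌈2574/237⌉ − ⌈2431/237⌉ = 11 − 11 = 0
n=18: ⌈(19·143)/237⌉ − ⌈(18·143)/237⌉ = ⌈2717/237⌉ − ⌈2574/237⌉ = 12 − 11 = 1
n=19: ⌈(20·143)/237⌉ − ⌈(19·143)/237⌉ = ⌈2860/237⌉ − ⌈2717/237⌉ = 13 − 12 = 1
n=20: ⌈(21·143)/237⌉ − ⌈(20·143)/237⌉ = ⌈3003/237⌉ − ⌈2860/237⌉ = 13 − 13 = 0
n=21: ⌈(22·143)/237⌉ − ⌈(21·143)/237⌉ = ⌈3146/237⌉ − ⌈3003/237⌉ = 14 − 13 = 1
n=22: ⌈(23·143)/237⌉ − ⌈(22·143)/237⌉ = ⌈3289/237⌉ − ⌈3146/237⌉ = 14 − 14 = 0
n=23: ⌈(24·143)/237⌉ − ⌈(23·143)/237⌉ = ⌈3432/237⌉ − ⌈3289/237⌉ = 15 − 14 = 1
n=24: ⌈(25·143)/237⌉ − ⌈(24·143)/237⌉ = ⌈3575/237⌉ − ⌈3432/237⌉ = 16 − 15 = 1
n=25: ⌈(26·143)/237⌉ − ⌈(25·143)/237⌉ = ⌈3718/237⌉ − ⌈3575/237⌉ = 16 − 16 = 0
n=26: ⌈(27·143)/237⌉ − ⌈(26·143)/237⌉ = ⌈3861/237⌉ − ⌈3718/237⌉ = 17 − 16 = 1
n=27: ⌈(28·143)/237⌉ − ⌈(27·143)/237⌉ = ⌈4004/237⌉ − ⌈3861/237⌉ = 17 − 17 = 0
n=28: ⌈(29·143)/237⌉ − ⌈(28·143)/237⌉ = ⌈4147/237⌉ − ⌈4004/237⌉ = 18 − 17 = 1
n=29: ⌈(30·143)/237⌉ − ⌈(29·143)/237⌉ = ⌈4290/237⌉ − ⌈4147/237⌉ = 19 − 18 = 1
n=30: ⌈(31·143)/237⌉ − ⌈(30·143)/237⌉ = ⌈4433/237⌉ − ⌈4290/237⌉ = 19 − 19 = 0
n=31: ⌈(32·143)/237⌉ − ⌈(31·143)/237⌉ = ⌈4576/237⌉ − ⌈4433/237⌉ = 20 − 19 = 1
n=32: ⌈(33·143)/237⌉ − ⌈(32·143)/237⌉ = ⌈4719/237⌉ − ⌈4576/237⌉ = 20 − 20 = 0
n=33: ⌈(34·143)/237⌉ − ⌈(33·143)/237⌉ = ⌈4862/237⌉ − ⌈4719/237⌉ = 21 − 20 = 1
n=34: ⌈(35·143)/237⌉ − ⌈(34·143)/237⌉ = ⌈5005/237⌉ − ⌈4862/237⌉ = 22 − 21 = 1
n=35: ⌈(36·143)/237⌉ − ⌈(35·143)/237⌉ = ⌈5148/237⌉ − ⌈5005/237⌉ = 22 − 22 = 0
n=36: ⌈(37·143)/237⌉ − ⌈(36·143)/237⌉ = ⌈5291/237⌉ − ⌈5148/237⌉ = 23 − 22 = 1
n=37: ⌈(38·143)/237⌉ − ⌈(37·143)/237⌉ = ⌈5434/237⌉ − ⌈5291/237⌉ = 23 − 23 = 0
n=38: ⌈(39·143)/237⌉ − ⌈(38·143)/237⌉ = ⌈5577/237⌉ − ⌈5434/237⌉ = 24 − 23 = 1
n=39: ⌈(40·143)/237⌉ − ⌈(39·143)/237⌉ = ⌈5720/237⌉ − ⌈5577/237⌉ = 25 − 24 = 1
n=40: ⌈(41·143)/237⌉ − ⌈(40·143)/237⌉ = ⌈5863/237⌉ − ⌈5720/237⌉ = 25 − 25 = 0
n=41: ⌈(42·143)/237⌉ − ⌈(41·143)/237⌉ = ⌈6006/237⌉ − ⌈5863/237⌉ = 26 − 25 = 1
n=42: ⌈(43·143)/237⌉ − ⌈(42·143)/237⌉ = ⌈6149/237⌉ − ⌈6006/237⌉ = 26 − 26 = 0
n=43: ⌈(44·143)/237⌉ − ⌈(43·143)/237⌉ = ⌈6292/237⌉ − ⌈6149/237⌉ = 27 − 26 = 1
n=44: ⌈(45·143)/237⌉ − ⌈(44·143)/237⌉ = ⌈6435/237⌉ − ⌈6292/237⌉ = 28 − 27 = 1
n=45: ⌈(46·143)/237⌉ − ⌈(45·143)/237⌉ = ⌈6578/237⌉ − ⌈6435/237⌉ = 28 − 28 = 0
n=46: ⌈(47·143)/237⌉ − ⌈(46·143)/237⌉ = ⌈6721/237⌉ − ⌈6578/237⌉ = 29 − 28 = 1
n=47: ⌈(48·143)/237⌉ − ⌈(47·143)/237⌉ = ⌈6864/237⌉ − ⌈6721/237⌉ = 29 − 29 = 0
n=48: ⌈(49·143)/237⌉ − ⌈(48·143)/237⌉ = ⌈7007/237⌉ − ⌈6864/237⌉ = 30 − 29 = 1
n=49: ⌈(50·143)/237⌉ − ⌈(49·143)/237⌉ = ⌈7150/237⌉ − ⌈7007/237⌉ = 31 − 30 = 1
n=50: ⌈(51·143)/237⌉ − ⌈(50·143)/237⌉ = ⌈7293/237⌉ − ⌈7150/237⌉ = 31 − 31 = 0
n=51: ⌈(52·143)/237⌉ − ⌈(51·143)/237⌉ = ⌈7436/237⌉ − ⌈7293/237⌉ = 32 − 31 = 1
n=52: ⌈(53·143)/237⌉ − ⌈(52·143)/237⌉ = ⌈7579/237⌉ − ⌈7436/237⌉ = 32 − 32 = 0
n=53: ⌈(54·143)/237⌉ − ⌈(53·143)/237⌉ = ⌈7722/237⌉ − ⌈7579/237⌉ = 33 − 32 = 1
n=54: ⌈(55·143)/237⌉ − ⌈(54·143)/237⌉ = ⌈7865/237⌉ − ⌈7722/237⌉ = 34 − 33 = 1
n=55: ⌈(56·143)/237⌉ − ⌈(55·143)/237⌉ = ⌈8008/237⌉ − ⌈7865/237⌉ = 34 − 34 = 0
n=56: ⌈(57·143)/237⌉ − ⌈(56·143)/237⌉ = ⌈8151/237⌉ − ⌈8008/237⌉ = 35 − 34 = 1
n=57: ⌈(58·143)/237⌉ − ⌈(57·143)/237⌉ = ⌈8294/237⌉ − ⌈8151/237⌉ = 35 − 35 = 0
n=58: ⌈(59·143)/237⌉ − ⌈(58·143)/237⌉ = ⌈8437/237⌉ − ⌈8294/237⌉ = 36 − 35 = 1
n=59: ⌈(60·143)/237⌉ − ⌈(59·143)/237⌉ = ⌈8580/237⌉ − ⌈8437/237⌉ = 37 − 36 = 1
n=60: ⌈(61·143)/237⌉ − ⌈(60·143)/237⌉ = ⌈8723/237⌉ − ⌈8580/237⌉ = 37 − 37 = 0
n=61: ⌈(62·143)/237⌉ − ⌈(61·143)/237⌉ = ⌈8866/237⌉ − ⌈8723/237⌉ = 38 − 37 = 1
n=62: ⌈(63·143)/237⌉ − ⌈(62·143)/237⌉ = ⌈9009/237⌉ − ⌈8866/237⌉ = 39 − 38 = 1
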